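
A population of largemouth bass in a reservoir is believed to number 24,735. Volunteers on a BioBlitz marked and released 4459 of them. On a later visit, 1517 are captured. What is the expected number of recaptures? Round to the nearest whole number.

expected recaptures ≈ 273

The marked fraction of the population is 4459/24735, so in a sample of 1517 expect C·(M/N) marked.
E[R] = 4459 × 1517 / 24735 = 6764303 / 24735 ≈ 273.47 → 273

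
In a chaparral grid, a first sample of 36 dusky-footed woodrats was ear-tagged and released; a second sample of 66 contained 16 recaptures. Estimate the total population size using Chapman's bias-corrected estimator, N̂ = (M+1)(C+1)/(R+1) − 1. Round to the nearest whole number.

N̂ = (36+1)(66+1)/(16+1) − 1 = 37·67/17 − 1
= 2479/17 − 1 ≈ 145.8 − 1 ≈ 144.8 → 145

N ≈ 145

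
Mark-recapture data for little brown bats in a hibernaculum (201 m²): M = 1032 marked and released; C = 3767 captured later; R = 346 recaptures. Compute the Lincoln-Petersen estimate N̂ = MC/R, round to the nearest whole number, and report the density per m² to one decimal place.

N̂ = 1032·3767/346 = 3887544/346 ≈ 11235.7 → 11236
Density = N̂ / area = 11236 / 201 ≈ 55.90 → 55.9 per m²

density ≈ 55.9 little brown bats per m²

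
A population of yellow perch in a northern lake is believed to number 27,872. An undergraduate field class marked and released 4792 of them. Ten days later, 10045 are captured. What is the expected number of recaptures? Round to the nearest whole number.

The marked fraction of the population is 4792/27872, so in a sample of 10045 expect C·(M/N) marked.
E[R] = 4792 × 10045 / 27872 = 48135640 / 27872 ≈ 1727.0 → 1727

expected recaptures ≈ 1727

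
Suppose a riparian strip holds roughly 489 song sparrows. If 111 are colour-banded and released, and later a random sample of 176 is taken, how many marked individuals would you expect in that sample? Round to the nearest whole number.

Expected recaptures E[R] = M·C / N.
E[R] = 111 × 176 / 489 = 19536 / 489 ≈ 40.0 → 40

expected recaptures ≈ 40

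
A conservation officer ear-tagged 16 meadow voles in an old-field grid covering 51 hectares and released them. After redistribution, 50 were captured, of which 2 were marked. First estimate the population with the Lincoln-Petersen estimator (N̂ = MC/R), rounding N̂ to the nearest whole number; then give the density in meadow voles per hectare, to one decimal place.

N̂ = 16·50/2 = 800/2 = 400
Density = N̂ / area = 400 / 51 ≈ 7.84 → 7.8 per hectare

density ≈ 7.8 meadow voles per hectare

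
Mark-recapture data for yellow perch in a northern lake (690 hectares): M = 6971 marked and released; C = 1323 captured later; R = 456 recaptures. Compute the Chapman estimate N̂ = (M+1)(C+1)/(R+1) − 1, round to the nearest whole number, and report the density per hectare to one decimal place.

N̂ = 6972·1324/457 − 1 = 9230928/457 − 1 ≈ 20198.0 → 20198
Density = N̂ / area = 20198 / 690 ≈ 29.27 → 29.3 per hectare

density ≈ 29.3 yellow perch per hectare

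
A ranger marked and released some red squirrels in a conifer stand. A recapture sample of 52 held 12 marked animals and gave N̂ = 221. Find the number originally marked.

M = 51

From N = M·C/R: M = N·R / C = 221·12 / 52 = 2652 / 52 = 51.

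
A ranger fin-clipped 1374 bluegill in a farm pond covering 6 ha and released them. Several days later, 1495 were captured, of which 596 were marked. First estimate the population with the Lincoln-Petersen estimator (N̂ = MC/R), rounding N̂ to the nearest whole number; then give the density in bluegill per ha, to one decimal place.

density ≈ 574.5 bluegill per ha

N̂ = 1374·1495/596 = 2054130/596 ≈ 3446.5 → 3447
Density = N̂ / area = 3447 / 6 ≈ 574.50 → 574.5 per ha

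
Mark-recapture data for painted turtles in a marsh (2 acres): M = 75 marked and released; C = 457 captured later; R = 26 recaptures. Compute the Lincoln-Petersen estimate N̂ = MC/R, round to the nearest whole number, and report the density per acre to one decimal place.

N̂ = 75·457/26 = 34275/26 ≈ 1318.3 → 1318
Density = N̂ / area = 1318 / 2 = 659.0 per acre

density ≈ 659.0 painted turtles per acre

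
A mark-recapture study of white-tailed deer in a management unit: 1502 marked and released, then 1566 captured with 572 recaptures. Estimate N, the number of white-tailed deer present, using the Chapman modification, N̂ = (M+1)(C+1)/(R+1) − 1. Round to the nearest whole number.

N̂ = (1502+1)(1566+1)/(572+1) − 1 = 1503·1567/573 − 1
= 2355201/573 − 1 ≈ 4110.3 − 1 ≈ 4109.3 → 4109

N ≈ 4109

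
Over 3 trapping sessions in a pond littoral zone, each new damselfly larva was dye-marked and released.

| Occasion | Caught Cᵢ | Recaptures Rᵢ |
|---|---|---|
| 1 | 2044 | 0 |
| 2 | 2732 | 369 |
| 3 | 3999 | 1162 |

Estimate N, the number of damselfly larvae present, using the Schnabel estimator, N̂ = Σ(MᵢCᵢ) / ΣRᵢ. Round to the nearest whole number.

Marked at large before each occasion: Mᵢ = Σⱼ<ᵢ (Cⱼ − Rⱼ) → M1=0, M2=2044, M3=4407
Σ MᵢCᵢ = 0·2044 + 2044·2732 + 4407·3999 = 0 + 5584208 + 17623593 = 23207801
Σ Rᵢ = 0 + 369 + 1162 = 1531
N̂ = 23207801 / 1531 ≈ 15158.6 → 15159

N ≈ 15,159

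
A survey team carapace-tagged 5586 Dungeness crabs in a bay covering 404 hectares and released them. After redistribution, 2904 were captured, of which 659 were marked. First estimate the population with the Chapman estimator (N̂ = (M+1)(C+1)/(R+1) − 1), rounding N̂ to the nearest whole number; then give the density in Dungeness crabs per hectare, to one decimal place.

N̂ = 5587·2905/660 − 1 = 16230235/660 − 1 ≈ 24590.3 → 24590
Density = N̂ / area = 24590 / 404 ≈ 60.87 → 60.9 per hectare

density ≈ 60.9 Dungeness crabs per hectare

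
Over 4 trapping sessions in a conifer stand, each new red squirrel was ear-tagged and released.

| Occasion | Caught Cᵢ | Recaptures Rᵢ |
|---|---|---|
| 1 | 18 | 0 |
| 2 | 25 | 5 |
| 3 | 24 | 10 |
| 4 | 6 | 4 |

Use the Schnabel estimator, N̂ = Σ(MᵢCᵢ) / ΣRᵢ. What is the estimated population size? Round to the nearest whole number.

N ≈ 88

Marked at large before each occasion: Mᵢ = Σⱼ<ᵢ (Cⱼ − Rⱼ) → M1=0, M2=18, M3=38, M4=52
Σ MᵢCᵢ = 0·18 + 18·25 + 38·24 + 52·6 = 0 + 450 + 912 + 312 = 1674
Σ Rᵢ = 0 + 5 + 10 + 4 = 19
N̂ = 1674 / 19 ≈ 88.1 → 88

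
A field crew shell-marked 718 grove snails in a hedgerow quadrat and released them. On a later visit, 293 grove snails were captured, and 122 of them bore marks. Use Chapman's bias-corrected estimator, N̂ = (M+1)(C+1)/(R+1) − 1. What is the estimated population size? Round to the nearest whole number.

N ≈ 1718

N̂ = (718+1)(293+1)/(122+1) − 1 = 719·294/123 − 1
= 211386/123 − 1 ≈ 1718.6 − 1 ≈ 1717.6 → 1718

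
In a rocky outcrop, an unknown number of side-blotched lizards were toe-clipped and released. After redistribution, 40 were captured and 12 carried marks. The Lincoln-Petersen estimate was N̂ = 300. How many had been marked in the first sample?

M = 90

From N = M·C/R: M = N·R / C = 300·12 / 40 = 3600 / 40 = 90.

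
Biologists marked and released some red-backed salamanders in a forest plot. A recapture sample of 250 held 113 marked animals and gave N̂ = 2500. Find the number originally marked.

From N = M·C/R: M = N·R / C = 2500·113 / 250 = 282500 / 250 = 1130.

M = 1130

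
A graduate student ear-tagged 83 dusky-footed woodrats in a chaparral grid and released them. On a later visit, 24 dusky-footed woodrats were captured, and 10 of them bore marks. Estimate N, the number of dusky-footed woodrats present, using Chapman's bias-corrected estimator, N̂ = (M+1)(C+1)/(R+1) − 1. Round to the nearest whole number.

N̂ = (83+1)(24+1)/(10+1) − 1 = 84·25/11 − 1
= 2100/11 − 1 ≈ 190.9 − 1 ≈ 189.9 → 190

N ≈ 190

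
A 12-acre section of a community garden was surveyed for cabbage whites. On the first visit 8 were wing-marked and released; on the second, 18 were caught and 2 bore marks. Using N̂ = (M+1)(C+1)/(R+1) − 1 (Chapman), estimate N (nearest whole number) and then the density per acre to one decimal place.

density ≈ 4.7 cabbage whites per acre

N̂ = 9·19/3 − 1 = 171/3 − 1 = 56
Density = N̂ / area = 56 / 12 ≈ 4.67 → 4.7 per acre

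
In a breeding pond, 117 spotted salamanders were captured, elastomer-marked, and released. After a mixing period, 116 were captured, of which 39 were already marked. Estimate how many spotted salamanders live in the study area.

Lincoln-Petersen assumes M/N = R/C, so N = M·C / R.
N = (117 × 116) / 39 = 13572 / 39 = 348

N = 348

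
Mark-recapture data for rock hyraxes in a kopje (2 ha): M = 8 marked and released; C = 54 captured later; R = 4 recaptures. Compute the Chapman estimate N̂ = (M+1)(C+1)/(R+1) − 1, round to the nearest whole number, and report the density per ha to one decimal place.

density ≈ 49.0 rock hyraxes per ha

N̂ = 9·55/5 − 1 = 495/5 − 1 = 98
Density = N̂ / area = 98 / 2 = 49.0 per ha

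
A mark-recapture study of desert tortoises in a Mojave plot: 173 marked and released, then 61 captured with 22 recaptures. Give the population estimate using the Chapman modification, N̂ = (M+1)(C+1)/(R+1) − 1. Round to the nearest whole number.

N ≈ 468

N̂ = (173+1)(61+1)/(22+1) − 1 = 174·62/23 − 1
= 10788/23 − 1 ≈ 469.0 − 1 ≈ 468.0 → 468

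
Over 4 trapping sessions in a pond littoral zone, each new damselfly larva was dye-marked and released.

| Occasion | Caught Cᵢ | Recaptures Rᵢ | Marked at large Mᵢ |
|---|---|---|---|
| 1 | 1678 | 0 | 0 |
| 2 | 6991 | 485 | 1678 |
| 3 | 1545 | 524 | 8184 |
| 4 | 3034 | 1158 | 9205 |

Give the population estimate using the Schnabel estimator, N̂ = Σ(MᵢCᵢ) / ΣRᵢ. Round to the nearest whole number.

N ≈ 24,136

Σ MᵢCᵢ = 0·1678 + 1678·6991 + 8184·1545 + 9205·3034 = 0 + 11730898 + 12644280 + 27927970 = 52303148
Σ Rᵢ = 0 + 485 + 524 + 1158 = 2167
N̂ = 52303148 / 2167 ≈ 24136.2 → 24136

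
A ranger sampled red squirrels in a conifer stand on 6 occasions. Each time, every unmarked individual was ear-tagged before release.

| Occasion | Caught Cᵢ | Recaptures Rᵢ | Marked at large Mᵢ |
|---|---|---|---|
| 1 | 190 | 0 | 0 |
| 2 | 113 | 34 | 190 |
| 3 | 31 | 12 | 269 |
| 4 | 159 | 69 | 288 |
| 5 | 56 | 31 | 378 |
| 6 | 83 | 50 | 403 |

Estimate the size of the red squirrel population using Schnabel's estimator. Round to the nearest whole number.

N ≈ 664

Σ MᵢCᵢ = 0·190 + 190·113 + 269·31 + 288·159 + 378·56 + 403·83 = 0 + 21470 + 8339 + 45792 + 21168 + 33449 = 130218
Σ Rᵢ = 0 + 34 + 12 + 69 + 31 + 50 = 196
N̂ = 130218 / 196 ≈ 664.4 → 664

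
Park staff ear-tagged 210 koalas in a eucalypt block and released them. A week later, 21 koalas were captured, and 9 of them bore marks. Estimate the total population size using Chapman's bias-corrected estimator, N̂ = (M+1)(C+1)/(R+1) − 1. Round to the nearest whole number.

N ≈ 463

N̂ = (210+1)(21+1)/(9+1) − 1 = 211·22/10 − 1
= 4642/10 − 1 ≈ 464.2 − 1 ≈ 463.2 → 463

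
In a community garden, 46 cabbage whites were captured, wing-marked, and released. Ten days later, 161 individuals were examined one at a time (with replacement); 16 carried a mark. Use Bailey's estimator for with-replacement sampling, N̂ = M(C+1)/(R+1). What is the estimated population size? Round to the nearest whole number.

N ≈ 438

N̂ = 46·(161+1)/(16+1) = 46·162/17 = 7452/17 ≈ 438.4 → 438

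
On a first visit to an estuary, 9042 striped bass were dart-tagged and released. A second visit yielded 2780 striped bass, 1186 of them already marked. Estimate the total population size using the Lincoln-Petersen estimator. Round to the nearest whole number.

N ≈ 21,195

N = (9042 × 2780) / 1186 = 25136760 / 1186 ≈ 21194.6 → 21195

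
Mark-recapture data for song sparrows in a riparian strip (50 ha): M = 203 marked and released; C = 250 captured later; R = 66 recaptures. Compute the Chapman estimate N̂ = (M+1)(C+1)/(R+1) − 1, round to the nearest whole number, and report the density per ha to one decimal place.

N̂ = 204·251/67 − 1 = 51204/67 − 1 ≈ 763.2 → 763
Density = N̂ / area = 763 / 50 ≈ 15.26 → 15.3 per ha

density ≈ 15.3 song sparrows per ha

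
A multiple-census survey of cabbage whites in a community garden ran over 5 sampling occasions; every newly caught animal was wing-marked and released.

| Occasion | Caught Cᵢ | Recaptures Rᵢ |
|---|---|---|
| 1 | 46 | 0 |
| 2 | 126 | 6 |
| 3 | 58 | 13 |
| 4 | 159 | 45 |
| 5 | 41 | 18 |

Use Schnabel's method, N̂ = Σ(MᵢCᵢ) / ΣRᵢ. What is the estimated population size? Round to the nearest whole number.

N ≈ 760

Marked at large before each occasion: Mᵢ = Σⱼ<ᵢ (Cⱼ − Rⱼ) → M1=0, M2=46, M3=166, M4=211, M5=325
Σ MᵢCᵢ = 0·46 + 46·126 + 166·58 + 211·159 + 325·41 = 0 + 5796 + 9628 + 33549 + 13325 = 62298
Σ Rᵢ = 0 + 6 + 13 + 45 + 18 = 82
N̂ = 62298 / 82 ≈ 759.7 → 760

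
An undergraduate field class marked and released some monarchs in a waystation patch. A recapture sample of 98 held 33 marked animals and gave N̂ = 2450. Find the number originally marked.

From N = M·C/R: M = N·R / C = 2450·33 / 98 = 80850 / 98 = 825.

M = 825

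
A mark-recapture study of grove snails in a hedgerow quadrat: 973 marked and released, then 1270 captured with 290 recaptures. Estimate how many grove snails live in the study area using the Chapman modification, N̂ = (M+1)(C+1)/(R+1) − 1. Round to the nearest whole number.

N ≈ 4253

N̂ = (973+1)(1270+1)/(290+1) − 1 = 974·1271/291 − 1
= 1237954/291 − 1 ≈ 4254.1 − 1 ≈ 4253.1 → 4253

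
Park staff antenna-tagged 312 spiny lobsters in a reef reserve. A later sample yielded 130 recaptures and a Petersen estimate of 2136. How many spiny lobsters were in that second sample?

From N = M·C/R: C = N·R / M = 2136·130 / 312 = 277680 / 312 = 890.

C = 890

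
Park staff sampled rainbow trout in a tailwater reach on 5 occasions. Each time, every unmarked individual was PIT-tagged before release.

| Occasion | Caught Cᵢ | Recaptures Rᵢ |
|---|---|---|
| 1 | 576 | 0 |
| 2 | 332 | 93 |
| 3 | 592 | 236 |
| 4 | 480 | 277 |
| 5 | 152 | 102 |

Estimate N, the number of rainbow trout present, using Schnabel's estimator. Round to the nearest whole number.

Marked at large before each occasion: Mᵢ = Σⱼ<ᵢ (Cⱼ − Rⱼ) → M1=0, M2=576, M3=815, M4=1171, M5=1374
Σ MᵢCᵢ = 0·576 + 576·332 + 815·592 + 1171·480 + 1374·152 = 0 + 191232 + 482480 + 562080 + 208848 = 1444640
Σ Rᵢ = 0 + 93 + 236 + 277 + 102 = 708
N̂ = 1444640 / 708 ≈ 2040.45 → 2040

N ≈ 2040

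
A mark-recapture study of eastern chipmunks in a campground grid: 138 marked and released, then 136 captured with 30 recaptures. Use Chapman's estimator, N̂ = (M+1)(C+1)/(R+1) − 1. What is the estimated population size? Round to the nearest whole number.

N̂ = (138+1)(136+1)/(30+1) − 1 = 139·137/31 − 1
= 19043/31 − 1 ≈ 614.3 − 1 ≈ 613.3 → 613

N ≈ 613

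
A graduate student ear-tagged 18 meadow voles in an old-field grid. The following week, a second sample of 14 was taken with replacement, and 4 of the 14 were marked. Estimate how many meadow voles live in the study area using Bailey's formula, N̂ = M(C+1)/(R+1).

N = 54

N̂ = 18·(14+1)/(4+1) = 18·15/5 = 270/5 = 54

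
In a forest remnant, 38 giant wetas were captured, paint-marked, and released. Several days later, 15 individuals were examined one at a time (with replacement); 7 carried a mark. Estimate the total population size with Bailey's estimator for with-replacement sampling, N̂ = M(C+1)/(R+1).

N̂ = 38·(15+1)/(7+1) = 38·16/8 = 608/8 = 76

N = 76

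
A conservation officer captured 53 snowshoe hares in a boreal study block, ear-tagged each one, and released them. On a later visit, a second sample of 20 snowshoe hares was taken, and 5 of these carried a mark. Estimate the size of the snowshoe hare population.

N = 212

The marked fraction in the recapture sample should equal the marked fraction in the population: 5/20 = 53/N.
N = (53 × 20) / 5 = 1060 / 5 = 212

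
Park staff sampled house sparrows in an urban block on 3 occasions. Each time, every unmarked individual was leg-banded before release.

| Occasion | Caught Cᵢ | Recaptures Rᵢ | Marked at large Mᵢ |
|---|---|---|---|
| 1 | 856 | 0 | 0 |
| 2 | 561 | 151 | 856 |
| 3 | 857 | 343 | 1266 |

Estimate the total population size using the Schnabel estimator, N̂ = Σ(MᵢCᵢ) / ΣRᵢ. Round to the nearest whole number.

N ≈ 3168

Σ MᵢCᵢ = 0·856 + 856·561 + 1266·857 = 0 + 480216 + 1084962 = 1565178
Σ Rᵢ = 0 + 151 + 343 = 494
N̂ = 1565178 / 494 ≈ 3168.4 → 3168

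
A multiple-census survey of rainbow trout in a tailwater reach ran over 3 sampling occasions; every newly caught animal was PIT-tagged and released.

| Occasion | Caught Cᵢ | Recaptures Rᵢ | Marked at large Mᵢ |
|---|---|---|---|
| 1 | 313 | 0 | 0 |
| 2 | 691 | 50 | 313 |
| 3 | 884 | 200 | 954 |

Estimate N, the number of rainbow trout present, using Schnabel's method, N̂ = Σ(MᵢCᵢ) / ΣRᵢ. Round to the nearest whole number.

N ≈ 4238

Σ MᵢCᵢ = 0·313 + 313·691 + 954·884 = 0 + 216283 + 843336 = 1059619
Σ Rᵢ = 0 + 50 + 200 = 250
N̂ = 1059619 / 250 ≈ 4238.48 → 4238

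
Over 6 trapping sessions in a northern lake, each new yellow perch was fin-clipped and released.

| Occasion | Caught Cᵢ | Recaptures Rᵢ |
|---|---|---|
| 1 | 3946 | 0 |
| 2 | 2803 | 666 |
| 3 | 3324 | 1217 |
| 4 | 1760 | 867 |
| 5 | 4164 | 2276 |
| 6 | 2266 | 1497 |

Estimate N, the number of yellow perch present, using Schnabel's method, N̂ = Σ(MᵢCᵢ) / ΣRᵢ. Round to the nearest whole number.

Marked at large before each occasion: Mᵢ = Σⱼ<ᵢ (Cⱼ − Rⱼ) → M1=0, M2=3946, M3=6083, M4=8190, M5=9083, M6=10971
Σ MᵢCᵢ = 0·3946 + 3946·2803 + 6083·3324 + 8190·1760 + 9083·4164 + 10971·2266 = 0 + 11060638 + 20219892 + 14414400 + 37821612 + 24860286 = 108376828
Σ Rᵢ = 0 + 666 + 1217 + 867 + 2276 + 1497 = 6523
N̂ = 108376828 / 6523 ≈ 16614.6 → 16615

N ≈ 16,615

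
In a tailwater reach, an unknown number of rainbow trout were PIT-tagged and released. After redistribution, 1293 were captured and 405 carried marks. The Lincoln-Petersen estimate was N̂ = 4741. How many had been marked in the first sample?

From N = M·C/R: M = N·R / C = 4741·405 / 1293 = 1920105 / 1293 = 1485.

M = 1485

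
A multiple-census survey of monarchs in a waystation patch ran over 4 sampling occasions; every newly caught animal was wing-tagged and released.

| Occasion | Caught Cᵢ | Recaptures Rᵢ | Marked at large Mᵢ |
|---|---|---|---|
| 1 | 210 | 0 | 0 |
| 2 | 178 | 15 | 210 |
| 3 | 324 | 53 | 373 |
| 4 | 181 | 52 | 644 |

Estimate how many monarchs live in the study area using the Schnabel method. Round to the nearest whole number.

Σ MᵢCᵢ = 0·210 + 210·178 + 373·324 + 644·181 = 0 + 37380 + 120852 + 116564 = 274796
Σ Rᵢ = 0 + 15 + 53 + 52 = 120
N̂ = 274796 / 120 ≈ 2290.0 → 2290

N ≈ 2290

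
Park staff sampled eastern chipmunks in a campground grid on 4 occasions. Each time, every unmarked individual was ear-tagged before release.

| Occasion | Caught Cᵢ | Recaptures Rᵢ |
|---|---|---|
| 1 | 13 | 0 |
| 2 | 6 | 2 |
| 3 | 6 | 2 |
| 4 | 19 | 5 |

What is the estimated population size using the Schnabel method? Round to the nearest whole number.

Marked at large before each occasion: Mᵢ = Σⱼ<ᵢ (Cⱼ − Rⱼ) → M1=0, M2=13, M3=17, M4=21
Σ MᵢCᵢ = 0·13 + 13·6 + 17·6 + 21·19 = 0 + 78 + 102 + 399 = 579
Σ Rᵢ = 0 + 2 + 2 + 5 = 9
N̂ = 579 / 9 ≈ 64.3 → 64

N ≈ 64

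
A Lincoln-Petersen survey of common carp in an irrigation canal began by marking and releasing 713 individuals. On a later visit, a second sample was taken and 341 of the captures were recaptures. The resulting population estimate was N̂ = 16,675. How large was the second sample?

From N = M·C/R: C = N·R / M = 16675·341 / 713 = 5686175 / 713 = 7975.

C = 7975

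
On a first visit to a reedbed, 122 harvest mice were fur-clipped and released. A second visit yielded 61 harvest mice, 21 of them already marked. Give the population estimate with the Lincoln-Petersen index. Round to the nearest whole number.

N ≈ 354

If marked individuals mix randomly, R/C ≈ M/N, giving N ≈ M·C/R.
N = (122 × 61) / 21 = 7442 / 21 ≈ 354.4 → 354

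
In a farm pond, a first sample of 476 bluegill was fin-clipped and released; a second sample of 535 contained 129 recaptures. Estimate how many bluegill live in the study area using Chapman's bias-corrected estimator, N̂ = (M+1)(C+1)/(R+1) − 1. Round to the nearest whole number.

N ≈ 1966

N̂ = (476+1)(535+1)/(129+1) − 1 = 477·536/130 − 1
= 255672/130 − 1 ≈ 1966.7 − 1 ≈ 1965.7 → 1966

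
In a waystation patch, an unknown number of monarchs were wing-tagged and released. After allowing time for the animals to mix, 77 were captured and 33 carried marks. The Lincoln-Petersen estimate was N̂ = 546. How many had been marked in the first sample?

From N = M·C/R: M = N·R / C = 546·33 / 77 = 18018 / 77 = 234.

M = 234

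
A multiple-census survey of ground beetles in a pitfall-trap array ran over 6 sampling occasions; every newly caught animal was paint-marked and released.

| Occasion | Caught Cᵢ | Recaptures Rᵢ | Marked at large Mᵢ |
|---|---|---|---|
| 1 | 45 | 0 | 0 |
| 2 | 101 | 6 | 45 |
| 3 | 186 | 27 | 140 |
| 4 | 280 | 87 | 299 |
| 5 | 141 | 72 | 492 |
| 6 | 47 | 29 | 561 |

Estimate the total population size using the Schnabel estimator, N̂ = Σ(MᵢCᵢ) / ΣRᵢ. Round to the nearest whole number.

N ≈ 950

Σ MᵢCᵢ = 0·45 + 45·101 + 140·186 + 299·280 + 492·141 + 561·47 = 0 + 4545 + 26040 + 83720 + 69372 + 26367 = 210044
Σ Rᵢ = 0 + 6 + 27 + 87 + 72 + 29 = 221
N̂ = 210044 / 221 ≈ 950.4 → 950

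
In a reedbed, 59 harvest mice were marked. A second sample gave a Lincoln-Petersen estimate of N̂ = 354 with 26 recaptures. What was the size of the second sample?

From N = M·C/R: C = N·R / M = 354·26 / 59 = 9204 / 59 = 156.

C = 156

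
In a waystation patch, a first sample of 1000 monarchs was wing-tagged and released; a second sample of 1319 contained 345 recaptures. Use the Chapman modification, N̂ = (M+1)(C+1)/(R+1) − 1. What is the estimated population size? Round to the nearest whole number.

N ≈ 3818

N̂ = (1000+1)(1319+1)/(345+1) − 1 = 1001·1320/346 − 1
= 1321320/346 − 1 ≈ 3818.8 − 1 ≈ 3817.8 → 3818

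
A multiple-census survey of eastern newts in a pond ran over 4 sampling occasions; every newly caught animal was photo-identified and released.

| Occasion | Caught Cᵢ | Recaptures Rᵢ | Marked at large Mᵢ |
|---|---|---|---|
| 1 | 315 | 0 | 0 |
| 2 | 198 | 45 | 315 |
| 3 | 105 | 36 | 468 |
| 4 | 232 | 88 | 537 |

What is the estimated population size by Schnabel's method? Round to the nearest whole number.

N ≈ 1397

Σ MᵢCᵢ = 0·315 + 315·198 + 468·105 + 537·232 = 0 + 62370 + 49140 + 124584 = 236094
Σ Rᵢ = 0 + 45 + 36 + 88 = 169
N̂ = 236094 / 169 ≈ 1397.0 → 1397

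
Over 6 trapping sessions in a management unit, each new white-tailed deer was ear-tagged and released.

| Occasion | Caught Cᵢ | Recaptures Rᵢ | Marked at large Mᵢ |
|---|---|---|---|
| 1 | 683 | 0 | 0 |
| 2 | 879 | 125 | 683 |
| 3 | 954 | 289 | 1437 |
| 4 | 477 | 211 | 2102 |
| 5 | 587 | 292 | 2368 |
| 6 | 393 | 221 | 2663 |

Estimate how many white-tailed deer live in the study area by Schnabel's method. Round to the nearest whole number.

Σ MᵢCᵢ = 0·683 + 683·879 + 1437·954 + 2102·477 + 2368·587 + 2663·393 = 0 + 600357 + 1370898 + 1002654 + 1390016 + 1046559 = 5410484
Σ Rᵢ = 0 + 125 + 289 + 211 + 292 + 221 = 1138
N̂ = 5410484 / 1138 ≈ 4754.4 → 4754

N ≈ 4754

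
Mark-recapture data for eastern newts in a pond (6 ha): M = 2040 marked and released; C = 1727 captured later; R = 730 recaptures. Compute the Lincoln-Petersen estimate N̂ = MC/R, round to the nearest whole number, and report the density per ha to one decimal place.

N̂ = 2040·1727/730 = 3523080/730 ≈ 4826.1 → 4826
Density = N̂ / area = 4826 / 6 ≈ 804.33 → 804.3 per ha

density ≈ 804.3 eastern newts per ha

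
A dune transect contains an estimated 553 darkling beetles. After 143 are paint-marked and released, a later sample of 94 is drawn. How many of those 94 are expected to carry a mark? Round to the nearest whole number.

expected recaptures ≈ 24

The marked fraction of the population is 143/553, so in a sample of 94 expect C·(M/N) marked.
E[R] = 143 × 94 / 553 = 13442 / 553 ≈ 24.3 → 24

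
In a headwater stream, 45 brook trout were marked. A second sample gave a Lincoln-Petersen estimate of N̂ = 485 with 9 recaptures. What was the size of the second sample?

C = 97

From N = M·C/R: C = N·R / M = 485·9 / 45 = 4365 / 45 = 97.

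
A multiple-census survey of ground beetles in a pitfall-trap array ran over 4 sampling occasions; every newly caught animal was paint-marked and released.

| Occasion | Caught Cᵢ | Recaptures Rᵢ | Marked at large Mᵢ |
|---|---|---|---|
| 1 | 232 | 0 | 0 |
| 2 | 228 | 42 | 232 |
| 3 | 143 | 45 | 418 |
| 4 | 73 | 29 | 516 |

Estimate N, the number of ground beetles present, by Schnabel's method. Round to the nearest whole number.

N ≈ 1296

Σ MᵢCᵢ = 0·232 + 232·228 + 418·143 + 516·73 = 0 + 52896 + 59774 + 37668 = 150338
Σ Rᵢ = 0 + 42 + 45 + 29 = 116
N̂ = 150338 / 116 ≈ 1296.0 → 1296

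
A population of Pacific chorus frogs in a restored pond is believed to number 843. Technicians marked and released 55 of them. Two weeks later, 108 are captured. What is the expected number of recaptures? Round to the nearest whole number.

Expected recaptures E[R] = M·C / N.
E[R] = 55 × 108 / 843 = 5940 / 843 ≈ 7.0 → 7

expected recaptures ≈ 7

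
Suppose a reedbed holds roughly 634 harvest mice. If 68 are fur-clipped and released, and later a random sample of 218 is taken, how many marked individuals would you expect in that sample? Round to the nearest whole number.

The marked fraction of the population is 68/634, so in a sample of 218 expect C·(M/N) marked.
E[R] = 68 × 218 / 634 = 14824 / 634 ≈ 23.4 → 23

expected recaptures ≈ 23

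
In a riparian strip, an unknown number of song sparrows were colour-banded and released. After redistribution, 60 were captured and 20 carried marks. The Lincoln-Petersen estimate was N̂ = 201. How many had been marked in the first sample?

From N = M·C/R: M = N·R / C = 201·20 / 60 = 4020 / 60 = 67.

M = 67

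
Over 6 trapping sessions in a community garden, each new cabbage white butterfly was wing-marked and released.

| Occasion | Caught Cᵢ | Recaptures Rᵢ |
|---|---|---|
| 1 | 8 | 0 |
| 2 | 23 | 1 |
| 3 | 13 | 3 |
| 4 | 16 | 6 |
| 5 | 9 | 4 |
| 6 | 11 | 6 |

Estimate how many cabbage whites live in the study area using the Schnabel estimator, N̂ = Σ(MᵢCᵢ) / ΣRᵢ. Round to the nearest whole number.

N ≈ 113

Marked at large before each occasion: Mᵢ = Σⱼ<ᵢ (Cⱼ − Rⱼ) → M1=0, M2=8, M3=30, M4=40, M5=50, M6=55
Σ MᵢCᵢ = 0·8 + 8·23 + 30·13 + 40·16 + 50·9 + 55·11 = 0 + 184 + 390 + 640 + 450 + 605 = 2269
Σ Rᵢ = 0 + 1 + 3 + 6 + 4 + 6 = 20
N̂ = 2269 / 20 ≈ 113.45 → 113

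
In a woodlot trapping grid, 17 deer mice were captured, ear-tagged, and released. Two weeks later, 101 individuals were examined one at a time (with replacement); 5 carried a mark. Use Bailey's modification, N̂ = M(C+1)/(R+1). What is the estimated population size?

N = 289

N̂ = 17·(101+1)/(5+1) = 17·102/6 = 1734/6 = 289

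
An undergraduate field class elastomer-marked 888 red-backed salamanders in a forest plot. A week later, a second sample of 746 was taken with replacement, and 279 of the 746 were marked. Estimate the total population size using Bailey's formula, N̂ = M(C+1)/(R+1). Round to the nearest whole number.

N̂ = 888·(746+1)/(279+1) = 888·747/280 = 663336/280 ≈ 2369.1 → 2369

N ≈ 2369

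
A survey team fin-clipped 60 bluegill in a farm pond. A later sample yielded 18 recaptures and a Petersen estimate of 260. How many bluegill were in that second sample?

C = 78

From N = M·C/R: C = N·R / M = 260·18 / 60 = 4680 / 60 = 78.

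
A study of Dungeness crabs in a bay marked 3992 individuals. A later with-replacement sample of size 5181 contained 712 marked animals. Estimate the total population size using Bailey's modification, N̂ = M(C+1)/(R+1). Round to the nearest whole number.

N ≈ 29,013

N̂ = 3992·(5181+1)/(712+1) = 3992·5182/713 = 20686544/713 ≈ 29013.4 → 29013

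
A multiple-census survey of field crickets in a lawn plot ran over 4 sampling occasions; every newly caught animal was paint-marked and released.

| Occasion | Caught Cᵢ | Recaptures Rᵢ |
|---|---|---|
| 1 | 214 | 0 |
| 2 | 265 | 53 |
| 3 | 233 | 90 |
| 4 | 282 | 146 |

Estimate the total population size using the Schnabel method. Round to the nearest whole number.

Marked at large before each occasion: Mᵢ = Σⱼ<ᵢ (Cⱼ − Rⱼ) → M1=0, M2=214, M3=426, M4=569
Σ MᵢCᵢ = 0·214 + 214·265 + 426·233 + 569·282 = 0 + 56710 + 99258 + 160458 = 316426
Σ Rᵢ = 0 + 53 + 90 + 146 = 289
N̂ = 316426 / 289 ≈ 1094.9 → 1095

N ≈ 1095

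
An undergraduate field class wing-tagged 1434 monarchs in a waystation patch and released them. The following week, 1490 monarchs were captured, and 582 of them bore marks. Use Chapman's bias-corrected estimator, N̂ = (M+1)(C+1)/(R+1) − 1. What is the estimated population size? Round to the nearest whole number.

N ≈ 3669

N̂ = (1434+1)(1490+1)/(582+1) − 1 = 1435·1491/583 − 1
= 2139585/583 − 1 ≈ 3670.0 − 1 ≈ 3669.0 → 3669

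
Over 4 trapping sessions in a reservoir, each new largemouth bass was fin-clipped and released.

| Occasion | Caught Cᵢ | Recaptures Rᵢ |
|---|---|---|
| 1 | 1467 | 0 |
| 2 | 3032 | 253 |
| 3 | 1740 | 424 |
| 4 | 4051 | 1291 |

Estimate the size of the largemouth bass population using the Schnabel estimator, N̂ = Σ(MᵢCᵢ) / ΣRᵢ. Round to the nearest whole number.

Marked at large before each occasion: Mᵢ = Σⱼ<ᵢ (Cⱼ − Rⱼ) → M1=0, M2=1467, M3=4246, M4=5562
Σ MᵢCᵢ = 0·1467 + 1467·3032 + 4246·1740 + 5562·4051 = 0 + 4447944 + 7388040 + 22531662 = 34367646
Σ Rᵢ = 0 + 253 + 424 + 1291 = 1968
N̂ = 34367646 / 1968 ≈ 17463.2 → 17463

N ≈ 17,463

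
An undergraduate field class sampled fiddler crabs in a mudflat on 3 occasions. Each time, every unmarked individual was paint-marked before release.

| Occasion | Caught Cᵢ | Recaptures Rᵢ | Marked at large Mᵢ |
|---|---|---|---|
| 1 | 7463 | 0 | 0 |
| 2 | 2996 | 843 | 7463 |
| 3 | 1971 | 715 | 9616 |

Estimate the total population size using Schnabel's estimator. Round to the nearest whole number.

Σ MᵢCᵢ = 0·7463 + 7463·2996 + 9616·1971 = 0 + 22359148 + 18953136 = 41312284
Σ Rᵢ = 0 + 843 + 715 = 1558
N̂ = 41312284 / 1558 ≈ 26516.2 → 26516

N ≈ 26,516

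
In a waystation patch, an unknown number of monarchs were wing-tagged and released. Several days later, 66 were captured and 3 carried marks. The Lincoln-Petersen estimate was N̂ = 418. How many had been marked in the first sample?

From N = M·C/R: M = N·R / C = 418·3 / 66 = 1254 / 66 = 19.

M = 19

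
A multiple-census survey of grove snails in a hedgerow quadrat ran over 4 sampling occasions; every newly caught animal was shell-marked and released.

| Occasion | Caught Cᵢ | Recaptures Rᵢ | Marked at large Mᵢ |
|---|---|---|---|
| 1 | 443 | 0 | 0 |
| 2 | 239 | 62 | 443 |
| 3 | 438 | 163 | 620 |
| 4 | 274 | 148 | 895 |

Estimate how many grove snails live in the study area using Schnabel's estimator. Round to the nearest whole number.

Σ MᵢCᵢ = 0·443 + 443·239 + 620·438 + 895·274 = 0 + 105877 + 271560 + 245230 = 622667
Σ Rᵢ = 0 + 62 + 163 + 148 = 373
N̂ = 622667 / 373 ≈ 1669.3 → 1669

N ≈ 1669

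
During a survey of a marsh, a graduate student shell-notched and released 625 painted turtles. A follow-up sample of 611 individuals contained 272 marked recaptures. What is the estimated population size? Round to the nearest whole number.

If marked individuals mix randomly, R/C ≈ M/N, giving N ≈ M·C/R.
N = (625 × 611) / 272 = 381875 / 272 ≈ 1404.0 → 1404

N ≈ 1404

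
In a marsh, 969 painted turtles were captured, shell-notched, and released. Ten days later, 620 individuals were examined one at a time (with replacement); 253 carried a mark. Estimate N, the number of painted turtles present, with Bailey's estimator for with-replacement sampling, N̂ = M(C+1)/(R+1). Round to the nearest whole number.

N ≈ 2369

N̂ = 969·(620+1)/(253+1) = 969·621/254 = 601749/254 ≈ 2369.1 → 2369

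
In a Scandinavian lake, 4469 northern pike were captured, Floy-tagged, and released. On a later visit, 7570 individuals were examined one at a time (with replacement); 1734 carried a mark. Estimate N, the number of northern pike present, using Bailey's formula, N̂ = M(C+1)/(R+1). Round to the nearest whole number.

N̂ = 4469·(7570+1)/(1734+1) = 4469·7571/1735 = 33834799/1735 ≈ 19501.3 → 19501

N ≈ 19,501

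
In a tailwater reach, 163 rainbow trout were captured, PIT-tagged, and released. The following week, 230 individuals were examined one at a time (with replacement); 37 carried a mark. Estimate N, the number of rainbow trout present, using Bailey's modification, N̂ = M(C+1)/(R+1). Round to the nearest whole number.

N ≈ 991

N̂ = 163·(230+1)/(37+1) = 163·231/38 = 37653/38 ≈ 990.9 → 991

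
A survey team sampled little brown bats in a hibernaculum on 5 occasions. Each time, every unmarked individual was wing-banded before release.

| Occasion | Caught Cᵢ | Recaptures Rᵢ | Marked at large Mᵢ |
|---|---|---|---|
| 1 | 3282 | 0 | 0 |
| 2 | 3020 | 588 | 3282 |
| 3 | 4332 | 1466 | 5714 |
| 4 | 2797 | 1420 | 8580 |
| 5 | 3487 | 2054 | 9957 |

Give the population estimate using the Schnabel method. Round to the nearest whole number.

Σ MᵢCᵢ = 0·3282 + 3282·3020 + 5714·4332 + 8580·2797 + 9957·3487 = 0 + 9911640 + 24753048 + 23998260 + 34720059 = 93383007
Σ Rᵢ = 0 + 588 + 1466 + 1420 + 2054 = 5528
N̂ = 93383007 / 5528 ≈ 16892.7 → 16893

N ≈ 16,893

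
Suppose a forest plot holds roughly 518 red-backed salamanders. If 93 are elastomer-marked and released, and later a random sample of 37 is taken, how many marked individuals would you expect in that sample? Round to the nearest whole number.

expected recaptures ≈ 7

Expected recaptures E[R] = M·C / N.
E[R] = 93 × 37 / 518 = 3441 / 518 ≈ 6.6 → 7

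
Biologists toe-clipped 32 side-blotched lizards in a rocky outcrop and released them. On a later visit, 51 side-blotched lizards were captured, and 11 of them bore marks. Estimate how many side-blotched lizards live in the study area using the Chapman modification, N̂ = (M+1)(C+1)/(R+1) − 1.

N̂ = (32+1)(51+1)/(11+1) − 1 = 33·52/12 − 1
= 1716/12 − 1 = 143 − 1 = 142

N = 142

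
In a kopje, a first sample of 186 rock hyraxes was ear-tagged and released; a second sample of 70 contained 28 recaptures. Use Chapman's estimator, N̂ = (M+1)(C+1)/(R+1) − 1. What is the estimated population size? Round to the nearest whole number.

N ≈ 457

N̂ = (186+1)(70+1)/(28+1) − 1 = 187·71/29 − 1
= 13277/29 − 1 ≈ 457.8 − 1 ≈ 456.8 → 457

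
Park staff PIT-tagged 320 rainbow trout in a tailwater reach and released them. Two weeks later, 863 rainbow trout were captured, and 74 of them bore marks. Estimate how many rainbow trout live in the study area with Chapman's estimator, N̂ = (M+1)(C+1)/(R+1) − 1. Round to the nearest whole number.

N̂ = (320+1)(863+1)/(74+1) − 1 = 321·864/75 − 1
= 277344/75 − 1 ≈ 3697.9 − 1 ≈ 3696.9 → 3697

N ≈ 3697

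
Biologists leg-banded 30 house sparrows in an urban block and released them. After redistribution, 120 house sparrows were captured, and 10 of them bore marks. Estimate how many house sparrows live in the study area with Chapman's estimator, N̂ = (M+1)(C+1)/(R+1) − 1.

N̂ = (30+1)(120+1)/(10+1) − 1 = 31·121/11 − 1
= 3751/11 − 1 = 341 − 1 = 340

N = 340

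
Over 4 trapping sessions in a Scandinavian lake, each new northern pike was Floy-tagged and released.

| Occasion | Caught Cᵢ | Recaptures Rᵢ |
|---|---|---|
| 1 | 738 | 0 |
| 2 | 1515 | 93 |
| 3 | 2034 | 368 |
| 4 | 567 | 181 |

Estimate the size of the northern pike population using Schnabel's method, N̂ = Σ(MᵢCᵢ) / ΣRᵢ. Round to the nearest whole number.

N ≈ 11,964

Marked at large before each occasion: Mᵢ = Σⱼ<ᵢ (Cⱼ − Rⱼ) → M1=0, M2=738, M3=2160, M4=3826
Σ MᵢCᵢ = 0·738 + 738·1515 + 2160·2034 + 3826·567 = 0 + 1118070 + 4393440 + 2169342 = 7680852
Σ Rᵢ = 0 + 93 + 368 + 181 = 642
N̂ = 7680852 / 642 ≈ 11963.9 → 11964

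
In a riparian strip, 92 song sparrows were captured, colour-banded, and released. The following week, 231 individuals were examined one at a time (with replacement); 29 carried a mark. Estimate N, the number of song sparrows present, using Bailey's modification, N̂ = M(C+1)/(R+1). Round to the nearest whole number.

N ≈ 711

N̂ = 92·(231+1)/(29+1) = 92·232/30 = 21344/30 ≈ 711.47 → 711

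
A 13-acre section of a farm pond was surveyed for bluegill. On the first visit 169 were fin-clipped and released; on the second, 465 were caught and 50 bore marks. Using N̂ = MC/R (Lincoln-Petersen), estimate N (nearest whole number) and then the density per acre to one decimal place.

density ≈ 120.9 bluegill per acre

N̂ = 169·465/50 = 78585/50 ≈ 1571.7 → 1572
Density = N̂ / area = 1572 / 13 ≈ 120.92 → 120.9 per acre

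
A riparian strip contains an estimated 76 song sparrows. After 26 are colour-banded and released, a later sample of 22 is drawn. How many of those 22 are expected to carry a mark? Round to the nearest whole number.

expected recaptures ≈ 8

Expected recaptures E[R] = M·C / N.
E[R] = 26 × 22 / 76 = 572 / 76 ≈ 7.5 → 8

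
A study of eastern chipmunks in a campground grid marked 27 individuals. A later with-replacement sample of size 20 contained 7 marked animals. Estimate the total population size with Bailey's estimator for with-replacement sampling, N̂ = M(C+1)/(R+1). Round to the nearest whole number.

N̂ = 27·(20+1)/(7+1) = 27·21/8 = 567/8 ≈ 70.9 → 71

N ≈ 71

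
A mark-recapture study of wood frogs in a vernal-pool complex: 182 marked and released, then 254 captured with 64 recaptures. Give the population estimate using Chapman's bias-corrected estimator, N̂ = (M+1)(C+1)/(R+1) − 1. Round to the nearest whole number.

N̂ = (182+1)(254+1)/(64+1) − 1 = 183·255/65 − 1
= 46665/65 − 1 ≈ 717.9 − 1 ≈ 716.9 → 717

N ≈ 717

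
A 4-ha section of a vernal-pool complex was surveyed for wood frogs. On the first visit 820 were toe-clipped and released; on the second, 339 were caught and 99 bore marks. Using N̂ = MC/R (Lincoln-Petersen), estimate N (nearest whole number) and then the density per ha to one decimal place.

density ≈ 702.0 wood frogs per ha

N̂ = 820·339/99 = 277980/99 ≈ 2807.9 → 2808
Density = N̂ / area = 2808 / 4 = 702.0 per ha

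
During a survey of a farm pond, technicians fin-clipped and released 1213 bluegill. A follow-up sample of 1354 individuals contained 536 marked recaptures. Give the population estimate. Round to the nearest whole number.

Lincoln-Petersen assumes M/N = R/C, so N = M·C / R.
N = (1213 × 1354) / 536 = 1642402 / 536 ≈ 3064.2 → 3064

N ≈ 3064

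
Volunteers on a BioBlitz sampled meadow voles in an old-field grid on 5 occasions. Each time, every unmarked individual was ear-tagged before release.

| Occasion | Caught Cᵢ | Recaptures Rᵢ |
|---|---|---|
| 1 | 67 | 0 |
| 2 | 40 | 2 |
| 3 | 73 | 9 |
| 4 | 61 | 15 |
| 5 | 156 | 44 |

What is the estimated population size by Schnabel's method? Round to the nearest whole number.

Marked at large before each occasion: Mᵢ = Σⱼ<ᵢ (Cⱼ − Rⱼ) → M1=0, M2=67, M3=105, M4=169, M5=215
Σ MᵢCᵢ = 0·67 + 67·40 + 105·73 + 169·61 + 215·156 = 0 + 2680 + 7665 + 10309 + 33540 = 54194
Σ Rᵢ = 0 + 2 + 9 + 15 + 44 = 70
N̂ = 54194 / 70 ≈ 774.2 → 774

N ≈ 774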